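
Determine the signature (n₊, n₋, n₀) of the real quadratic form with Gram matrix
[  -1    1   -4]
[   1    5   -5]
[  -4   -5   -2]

step 0: pivot -1 → sign −
step 1: pivot 6 → sign +
step 2: pivot 1/2 → sign +
signature = (2, 1, 0)

Answer: (2, 1, 0)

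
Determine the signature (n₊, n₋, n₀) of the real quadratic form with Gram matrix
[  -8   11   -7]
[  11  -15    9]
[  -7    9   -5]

step 0: pivot -8 → sign −
step 1: pivot 1/8 → sign +
step 2: pivot -2 → sign −
signature = (1, 2, 0)

Answer: (1, 2, 0)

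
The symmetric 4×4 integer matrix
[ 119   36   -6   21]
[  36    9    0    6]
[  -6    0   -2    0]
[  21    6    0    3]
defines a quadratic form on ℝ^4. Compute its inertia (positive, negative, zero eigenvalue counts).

step 0: pivot 119 → sign +
step 1: pivot -225/119 → sign −
step 2: pivot -14/25 → sign −
step 3: pivot 2/7 → sign +
signature = (2, 2, 0)

Answer: (2, 2, 0)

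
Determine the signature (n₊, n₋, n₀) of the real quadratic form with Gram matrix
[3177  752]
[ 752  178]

Answer: (2, 0, 0)

Derivation:
step 0: pivot 3177 → sign +
step 1: pivot 2/3177 → sign +
signature = (2, 0, 0)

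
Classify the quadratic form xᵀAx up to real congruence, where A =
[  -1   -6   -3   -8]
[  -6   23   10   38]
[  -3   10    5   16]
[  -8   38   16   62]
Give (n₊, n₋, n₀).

step 0: pivot -1 → sign −
step 1: pivot 59 → sign +
step 2: pivot 42/59 → sign +
step 3: pivot -2/7 → sign −
signature = (2, 2, 0)

Answer: (2, 2, 0)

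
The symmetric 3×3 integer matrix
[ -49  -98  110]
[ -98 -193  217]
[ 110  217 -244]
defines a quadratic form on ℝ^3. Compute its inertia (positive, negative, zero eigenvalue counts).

step 0: pivot -49 → sign −
step 1: pivot 3 → sign +
step 2: pivot -3/49 → sign −
signature = (1, 2, 0)

Answer: (1, 2, 0)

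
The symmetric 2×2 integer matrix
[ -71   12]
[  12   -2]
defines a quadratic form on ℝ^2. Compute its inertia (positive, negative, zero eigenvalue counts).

Answer: (1, 1, 0)

Derivation:
step 0: pivot -71 → sign −
step 1: pivot 2/71 → sign +
signature = (1, 1, 0)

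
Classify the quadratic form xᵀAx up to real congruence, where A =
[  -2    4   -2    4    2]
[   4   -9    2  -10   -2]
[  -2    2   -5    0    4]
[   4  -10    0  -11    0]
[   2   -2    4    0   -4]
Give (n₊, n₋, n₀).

step 0: pivot -2 → sign −
step 1: pivot -1 → sign −
step 2: pivot 1 → sign +
step 3: pivot 1 → sign +
step 4: pivot -2 → sign −
signature = (2, 3, 0)

Answer: (2, 3, 0)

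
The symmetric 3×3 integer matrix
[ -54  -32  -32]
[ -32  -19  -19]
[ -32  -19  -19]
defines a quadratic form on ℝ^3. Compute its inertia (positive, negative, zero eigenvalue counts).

Answer: (0, 2, 1)

Derivation:
step 0: pivot -54 → sign −
step 1: pivot -1/27 → sign −
step 2: row/col 2 already zero → sign 0
signature = (0, 2, 1)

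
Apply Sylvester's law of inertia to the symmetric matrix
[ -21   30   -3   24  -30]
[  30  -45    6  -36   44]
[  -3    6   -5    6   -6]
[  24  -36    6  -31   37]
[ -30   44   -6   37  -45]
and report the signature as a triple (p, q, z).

step 0: pivot -21 → sign −
step 1: pivot -15/7 → sign −
step 2: pivot -16/5 → sign −
step 3: pivot -7/4 → sign −
step 4: pivot -1/21 → sign −
signature = (0, 5, 0)

Answer: (0, 5, 0)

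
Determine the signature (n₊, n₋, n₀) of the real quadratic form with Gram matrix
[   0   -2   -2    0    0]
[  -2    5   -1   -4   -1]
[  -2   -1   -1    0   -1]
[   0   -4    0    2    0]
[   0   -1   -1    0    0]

Answer: (2, 2, 1)

Derivation:
step 0: pivot 5 → sign +
step 1: pivot -4/5 → sign −
step 2: pivot 6 → sign +
step 3: pivot -2/3 → sign −
step 4: row/col 4 already zero → sign 0
signature = (2, 2, 1)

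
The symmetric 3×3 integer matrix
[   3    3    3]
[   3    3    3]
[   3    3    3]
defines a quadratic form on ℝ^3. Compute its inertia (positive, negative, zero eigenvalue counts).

Answer: (1, 0, 2)

Derivation:
step 0: pivot 3 → sign +
step 1: row/col 1 already zero → sign 0
step 2: row/col 2 already zero → sign 0
signature = (1, 0, 2)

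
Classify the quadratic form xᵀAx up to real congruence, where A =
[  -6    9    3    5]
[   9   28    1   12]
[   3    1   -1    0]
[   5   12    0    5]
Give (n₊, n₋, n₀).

step 0: pivot -6 → sign −
step 1: pivot 83/2 → sign +
step 2: pivot -19/83 → sign −
step 3: pivot 2/57 → sign +
signature = (2, 2, 0)

Answer: (2, 2, 0)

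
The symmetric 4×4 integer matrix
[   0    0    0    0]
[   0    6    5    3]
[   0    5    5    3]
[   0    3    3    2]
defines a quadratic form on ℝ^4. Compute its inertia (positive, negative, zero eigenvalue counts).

Answer: (3, 0, 1)

Derivation:
step 0: pivot 6 → sign +
step 1: pivot 5/6 → sign +
step 2: pivot 1/5 → sign +
step 3: row/col 3 already zero → sign 0
signature = (3, 0, 1)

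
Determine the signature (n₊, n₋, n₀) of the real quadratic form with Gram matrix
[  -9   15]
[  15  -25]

Answer: (0, 1, 1)

Derivation:
step 0: pivot -9 → sign −
step 1: row/col 1 already zero → sign 0
signature = (0, 1, 1)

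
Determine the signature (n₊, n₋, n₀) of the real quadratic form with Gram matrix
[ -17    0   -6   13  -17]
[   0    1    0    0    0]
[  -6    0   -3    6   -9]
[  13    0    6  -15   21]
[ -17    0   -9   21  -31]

Answer: (1, 4, 0)

Derivation:
step 0: pivot -17 → sign −
step 1: pivot 1 → sign +
step 2: pivot -15/17 → sign −
step 3: pivot -14/5 → sign −
step 4: pivot -1/7 → sign −
signature = (1, 4, 0)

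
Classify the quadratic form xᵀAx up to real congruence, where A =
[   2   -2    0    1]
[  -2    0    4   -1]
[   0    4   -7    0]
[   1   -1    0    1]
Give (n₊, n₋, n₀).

step 0: pivot 2 → sign +
step 1: pivot -2 → sign −
step 2: pivot 1 → sign +
step 3: pivot 1/2 → sign +
signature = (3, 1, 0)

Answer: (3, 1, 0)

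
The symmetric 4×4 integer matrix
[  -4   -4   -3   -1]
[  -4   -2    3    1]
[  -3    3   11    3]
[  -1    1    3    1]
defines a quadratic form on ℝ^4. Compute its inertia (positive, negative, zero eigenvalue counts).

Answer: (2, 2, 0)

Derivation:
step 0: pivot -4 → sign −
step 1: pivot 2 → sign +
step 2: pivot -19/4 → sign −
step 3: pivot 6/19 → sign +
signature = (2, 2, 0)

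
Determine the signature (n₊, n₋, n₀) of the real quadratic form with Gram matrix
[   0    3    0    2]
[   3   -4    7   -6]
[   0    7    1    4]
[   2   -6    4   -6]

Answer: (2, 2, 0)

Derivation:
step 0: pivot -4 → sign −
step 1: pivot 9/4 → sign +
step 2: pivot 1 → sign +
step 3: pivot -2/9 → sign −
signature = (2, 2, 0)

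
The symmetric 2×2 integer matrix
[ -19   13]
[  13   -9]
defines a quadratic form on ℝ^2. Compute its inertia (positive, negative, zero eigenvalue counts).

Answer: (0, 2, 0)

Derivation:
step 0: pivot -19 → sign −
step 1: pivot -2/19 → sign −
signature = (0, 2, 0)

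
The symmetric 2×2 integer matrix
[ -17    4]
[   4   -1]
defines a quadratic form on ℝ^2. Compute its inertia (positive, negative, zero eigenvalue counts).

step 0: pivot -17 → sign −
step 1: pivot -1/17 → sign −
signature = (0, 2, 0)

Answer: (0, 2, 0)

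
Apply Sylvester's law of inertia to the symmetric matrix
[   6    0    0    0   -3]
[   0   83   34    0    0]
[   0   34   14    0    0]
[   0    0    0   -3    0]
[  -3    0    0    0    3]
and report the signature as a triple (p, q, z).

Answer: (4, 1, 0)

Derivation:
step 0: pivot 6 → sign +
step 1: pivot 83 → sign +
step 2: pivot 6/83 → sign +
step 3: pivot -3 → sign −
step 4: pivot 3/2 → sign +
signature = (4, 1, 0)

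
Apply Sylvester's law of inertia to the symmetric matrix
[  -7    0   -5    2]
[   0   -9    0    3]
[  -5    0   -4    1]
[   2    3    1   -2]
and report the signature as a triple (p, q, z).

Answer: (0, 3, 1)

Derivation:
step 0: pivot -7 → sign −
step 1: pivot -9 → sign −
step 2: pivot -3/7 → sign −
step 3: row/col 3 already zero → sign 0
signature = (0, 3, 1)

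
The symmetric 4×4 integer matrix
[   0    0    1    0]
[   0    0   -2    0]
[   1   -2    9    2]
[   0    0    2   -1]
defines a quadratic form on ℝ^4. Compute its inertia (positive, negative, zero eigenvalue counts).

Answer: (1, 2, 1)

Derivation:
step 0: pivot 9 → sign +
step 1: pivot -4/9 → sign −
step 2: pivot -1 → sign −
step 3: row/col 3 already zero → sign 0
signature = (1, 2, 1)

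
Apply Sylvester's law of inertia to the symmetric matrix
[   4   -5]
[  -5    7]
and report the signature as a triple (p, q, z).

step 0: pivot 4 → sign +
step 1: pivot 3/4 → sign +
signature = (2, 0, 0)

Answer: (2, 0, 0)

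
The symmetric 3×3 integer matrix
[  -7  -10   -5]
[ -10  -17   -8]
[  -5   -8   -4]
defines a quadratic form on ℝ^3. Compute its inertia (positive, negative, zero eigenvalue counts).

Answer: (0, 3, 0)

Derivation:
step 0: pivot -7 → sign −
step 1: pivot -19/7 → sign −
step 2: pivot -3/19 → sign −
signature = (0, 3, 0)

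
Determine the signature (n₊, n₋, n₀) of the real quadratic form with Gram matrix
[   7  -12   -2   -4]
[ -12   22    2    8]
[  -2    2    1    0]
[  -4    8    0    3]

Answer: (2, 2, 0)

Derivation:
step 0: pivot 7 → sign +
step 1: pivot 10/7 → sign +
step 2: pivot -1 → sign −
step 3: pivot -1/5 → sign −
signature = (2, 2, 0)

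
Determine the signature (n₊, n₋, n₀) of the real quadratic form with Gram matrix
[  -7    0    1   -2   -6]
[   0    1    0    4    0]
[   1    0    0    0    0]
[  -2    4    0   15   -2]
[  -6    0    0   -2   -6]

Answer: (2, 3, 0)

Derivation:
step 0: pivot -7 → sign −
step 1: pivot 1 → sign +
step 2: pivot 1/7 → sign +
step 3: pivot -1 → sign −
step 4: pivot -2 → sign −
signature = (2, 3, 0)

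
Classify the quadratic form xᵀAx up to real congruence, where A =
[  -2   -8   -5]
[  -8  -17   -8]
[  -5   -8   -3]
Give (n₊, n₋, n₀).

Answer: (1, 2, 0)

Derivation:
step 0: pivot -2 → sign −
step 1: pivot 15 → sign +
step 2: pivot -1/10 → sign −
signature = (1, 2, 0)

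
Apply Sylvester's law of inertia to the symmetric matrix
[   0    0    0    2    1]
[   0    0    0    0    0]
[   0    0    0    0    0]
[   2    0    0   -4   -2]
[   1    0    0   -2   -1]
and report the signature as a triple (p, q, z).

Answer: (1, 1, 3)

Derivation:
step 0: pivot -4 → sign −
step 1: pivot 1 → sign +
step 2: row/col 2 already zero → sign 0
step 3: row/col 3 already zero → sign 0
step 4: row/col 4 already zero → sign 0
signature = (1, 1, 3)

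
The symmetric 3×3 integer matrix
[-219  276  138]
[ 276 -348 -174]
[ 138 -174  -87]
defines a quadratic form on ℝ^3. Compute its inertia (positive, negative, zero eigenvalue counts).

step 0: pivot -219 → sign −
step 1: pivot -12/73 → sign −
step 2: row/col 2 already zero → sign 0
signature = (0, 2, 1)

Answer: (0, 2, 1)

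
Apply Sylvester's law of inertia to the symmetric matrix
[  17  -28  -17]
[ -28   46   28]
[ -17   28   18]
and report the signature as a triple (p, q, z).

step 0: pivot 17 → sign +
step 1: pivot -2/17 → sign −
step 2: pivot 1 → sign +
signature = (2, 1, 0)

Answer: (2, 1, 0)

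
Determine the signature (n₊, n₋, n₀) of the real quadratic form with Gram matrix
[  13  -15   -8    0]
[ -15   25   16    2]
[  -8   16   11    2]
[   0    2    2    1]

Answer: (3, 0, 1)

Derivation:
step 0: pivot 13 → sign +
step 1: pivot 100/13 → sign +
step 2: pivot 3/25 → sign +
step 3: row/col 3 already zero → sign 0
signature = (3, 0, 1)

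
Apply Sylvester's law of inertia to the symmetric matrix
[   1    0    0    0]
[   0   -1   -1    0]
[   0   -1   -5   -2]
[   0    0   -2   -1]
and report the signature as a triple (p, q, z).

Answer: (1, 2, 1)

Derivation:
step 0: pivot 1 → sign +
step 1: pivot -1 → sign −
step 2: pivot -4 → sign −
step 3: row/col 3 already zero → sign 0
signature = (1, 2, 1)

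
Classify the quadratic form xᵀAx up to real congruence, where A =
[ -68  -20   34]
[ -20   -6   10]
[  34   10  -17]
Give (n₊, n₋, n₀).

step 0: pivot -68 → sign −
step 1: pivot -2/17 → sign −
step 2: row/col 2 already zero → sign 0
signature = (0, 2, 1)

Answer: (0, 2, 1)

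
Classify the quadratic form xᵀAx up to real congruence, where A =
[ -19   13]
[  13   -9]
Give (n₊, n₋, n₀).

step 0: pivot -19 → sign −
step 1: pivot -2/19 → sign −
signature = (0, 2, 0)

Answer: (0, 2, 0)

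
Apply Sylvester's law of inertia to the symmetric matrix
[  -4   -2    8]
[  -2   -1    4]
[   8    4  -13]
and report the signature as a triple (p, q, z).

step 0: pivot -4 → sign −
step 1: pivot 3 → sign +
step 2: row/col 2 already zero → sign 0
signature = (1, 1, 1)

Answer: (1, 1, 1)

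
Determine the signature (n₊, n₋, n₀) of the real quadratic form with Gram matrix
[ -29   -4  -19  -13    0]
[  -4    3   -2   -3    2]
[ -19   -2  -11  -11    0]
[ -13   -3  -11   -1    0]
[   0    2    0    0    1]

Answer: (3, 2, 0)

Derivation:
step 0: pivot -29 → sign −
step 1: pivot 103/29 → sign +
step 2: pivot 138/103 → sign +
step 3: pivot 13/23 → sign +
step 4: pivot -3/13 → sign −
signature = (3, 2, 0)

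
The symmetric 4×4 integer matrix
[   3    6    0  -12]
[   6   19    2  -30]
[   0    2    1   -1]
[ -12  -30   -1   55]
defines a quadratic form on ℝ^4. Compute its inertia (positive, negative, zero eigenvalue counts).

step 0: pivot 3 → sign +
step 1: pivot 7 → sign +
step 2: pivot 3/7 → sign +
step 3: pivot 2/3 → sign +
signature = (4, 0, 0)

Answer: (4, 0, 0)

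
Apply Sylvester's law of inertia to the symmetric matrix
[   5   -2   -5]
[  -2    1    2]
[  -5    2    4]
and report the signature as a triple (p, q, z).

step 0: pivot 5 → sign +
step 1: pivot 1/5 → sign +
step 2: pivot -1 → sign −
signature = (2, 1, 0)

Answer: (2, 1, 0)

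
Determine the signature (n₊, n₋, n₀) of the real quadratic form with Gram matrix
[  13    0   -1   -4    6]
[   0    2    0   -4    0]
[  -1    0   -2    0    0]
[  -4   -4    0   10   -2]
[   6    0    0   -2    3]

Answer: (4, 1, 0)

Derivation:
step 0: pivot 13 → sign +
step 1: pivot 2 → sign +
step 2: pivot -27/13 → sign −
step 3: pivot 22/27 → sign +
step 4: pivot 3/11 → sign +
signature = (4, 1, 0)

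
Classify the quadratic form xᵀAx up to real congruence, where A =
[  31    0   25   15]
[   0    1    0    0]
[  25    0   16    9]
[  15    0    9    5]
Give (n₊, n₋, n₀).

Answer: (3, 1, 0)

Derivation:
step 0: pivot 31 → sign +
step 1: pivot 1 → sign +
step 2: pivot -129/31 → sign −
step 3: pivot 2/43 → sign +
signature = (3, 1, 0)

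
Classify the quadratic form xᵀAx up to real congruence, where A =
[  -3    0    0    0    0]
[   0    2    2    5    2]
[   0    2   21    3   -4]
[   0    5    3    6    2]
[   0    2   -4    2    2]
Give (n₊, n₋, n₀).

step 0: pivot -3 → sign −
step 1: pivot 2 → sign +
step 2: pivot 19 → sign +
step 3: pivot -255/38 → sign −
step 4: pivot 6/85 → sign +
signature = (3, 2, 0)

Answer: (3, 2, 0)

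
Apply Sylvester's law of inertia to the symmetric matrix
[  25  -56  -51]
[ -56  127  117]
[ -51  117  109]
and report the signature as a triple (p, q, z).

step 0: pivot 25 → sign +
step 1: pivot 39/25 → sign +
step 2: pivot 1/13 → sign +
signature = (3, 0, 0)

Answer: (3, 0, 0)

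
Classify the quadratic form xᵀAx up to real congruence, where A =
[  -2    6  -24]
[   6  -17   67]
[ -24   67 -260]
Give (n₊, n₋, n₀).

step 0: pivot -2 → sign −
step 1: pivot 1 → sign +
step 2: pivot 3 → sign +
signature = (2, 1, 0)

Answer: (2, 1, 0)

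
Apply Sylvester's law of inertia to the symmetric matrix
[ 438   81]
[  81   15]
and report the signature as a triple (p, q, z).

Answer: (2, 0, 0)

Derivation:
step 0: pivot 438 → sign +
step 1: pivot 3/146 → sign +
signature = (2, 0, 0)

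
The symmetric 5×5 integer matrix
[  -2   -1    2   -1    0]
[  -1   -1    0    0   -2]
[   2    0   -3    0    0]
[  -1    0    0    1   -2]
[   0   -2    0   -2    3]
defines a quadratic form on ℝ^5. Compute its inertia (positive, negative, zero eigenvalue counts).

Answer: (2, 3, 0)

Derivation:
step 0: pivot -2 → sign −
step 1: pivot -1/2 → sign −
step 2: pivot 1 → sign +
step 3: pivot -2 → sign −
step 4: pivot 3 → sign +
signature = (2, 3, 0)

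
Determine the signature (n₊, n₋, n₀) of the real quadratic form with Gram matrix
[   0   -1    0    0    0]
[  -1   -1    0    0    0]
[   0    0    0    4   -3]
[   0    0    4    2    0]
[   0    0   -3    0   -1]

step 0: pivot -1 → sign −
step 1: pivot 1 → sign +
step 2: pivot 2 → sign +
step 3: pivot -8 → sign −
step 4: pivot 1/8 → sign +
signature = (3, 2, 0)

Answer: (3, 2, 0)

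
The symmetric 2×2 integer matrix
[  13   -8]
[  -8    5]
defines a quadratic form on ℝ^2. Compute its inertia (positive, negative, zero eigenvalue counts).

Answer: (2, 0, 0)

Derivation:
step 0: pivot 13 → sign +
step 1: pivot 1/13 → sign +
signature = (2, 0, 0)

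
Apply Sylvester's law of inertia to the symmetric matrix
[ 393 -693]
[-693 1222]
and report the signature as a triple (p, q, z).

Answer: (1, 1, 0)

Derivation:
step 0: pivot 393 → sign +
step 1: pivot -1/131 → sign −
signature = (1, 1, 0)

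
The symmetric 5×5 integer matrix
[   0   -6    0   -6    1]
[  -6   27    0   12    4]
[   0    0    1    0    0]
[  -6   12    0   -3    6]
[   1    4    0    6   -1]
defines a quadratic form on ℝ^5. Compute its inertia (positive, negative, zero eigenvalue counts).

step 0: pivot 27 → sign +
step 1: pivot -4/3 → sign −
step 2: pivot 1 → sign +
step 3: pivot 13/12 → sign +
step 4: pivot -3/13 → sign −
signature = (3, 2, 0)

Answer: (3, 2, 0)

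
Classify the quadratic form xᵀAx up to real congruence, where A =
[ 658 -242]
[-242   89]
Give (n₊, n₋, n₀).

Answer: (1, 1, 0)

Derivation:
step 0: pivot 658 → sign +
step 1: pivot -1/329 → sign −
signature = (1, 1, 0)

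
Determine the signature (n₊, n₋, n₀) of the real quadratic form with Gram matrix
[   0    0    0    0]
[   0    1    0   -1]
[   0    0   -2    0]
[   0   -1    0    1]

step 0: pivot 1 → sign +
step 1: pivot -2 → sign −
step 2: row/col 2 already zero → sign 0
step 3: row/col 3 already zero → sign 0
signature = (1, 1, 2)

Answer: (1, 1, 2)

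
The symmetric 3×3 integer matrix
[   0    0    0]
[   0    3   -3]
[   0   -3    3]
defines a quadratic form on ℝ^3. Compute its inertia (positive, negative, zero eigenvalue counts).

Answer: (1, 0, 2)

Derivation:
step 0: pivot 3 → sign +
step 1: row/col 1 already zero → sign 0
step 2: row/col 2 already zero → sign 0
signature = (1, 0, 2)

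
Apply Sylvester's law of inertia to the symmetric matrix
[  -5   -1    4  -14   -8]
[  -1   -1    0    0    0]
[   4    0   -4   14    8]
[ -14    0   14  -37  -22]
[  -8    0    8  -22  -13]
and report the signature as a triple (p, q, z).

step 0: pivot -5 → sign −
step 1: pivot -4/5 → sign −
step 2: pivot 12 → sign +
step 3: row/col 3 already zero → sign 0
step 4: row/col 4 already zero → sign 0
signature = (1, 2, 2)

Answer: (1, 2, 2)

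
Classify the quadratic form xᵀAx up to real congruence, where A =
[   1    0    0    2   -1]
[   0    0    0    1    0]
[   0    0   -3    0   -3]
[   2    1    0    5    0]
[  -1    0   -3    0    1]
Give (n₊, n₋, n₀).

step 0: pivot 1 → sign +
step 1: pivot -3 → sign −
step 2: pivot 1 → sign +
step 3: pivot -1 → sign −
step 4: pivot 3 → sign +
signature = (3, 2, 0)

Answer: (3, 2, 0)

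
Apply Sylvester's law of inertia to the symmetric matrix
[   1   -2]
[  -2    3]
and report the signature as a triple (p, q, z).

Answer: (1, 1, 0)

Derivation:
step 0: pivot 1 → sign +
step 1: pivot -1 → sign −
signature = (1, 1, 0)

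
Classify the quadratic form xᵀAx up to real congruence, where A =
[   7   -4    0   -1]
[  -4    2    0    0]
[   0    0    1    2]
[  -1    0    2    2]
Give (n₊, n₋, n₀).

Answer: (2, 2, 0)

Derivation:
step 0: pivot 7 → sign +
step 1: pivot -2/7 → sign −
step 2: pivot 1 → sign +
step 3: pivot -1 → sign −
signature = (2, 2, 0)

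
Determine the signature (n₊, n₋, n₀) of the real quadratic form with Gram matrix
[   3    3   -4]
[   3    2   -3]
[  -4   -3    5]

Answer: (2, 1, 0)

Derivation:
step 0: pivot 3 → sign +
step 1: pivot -1 → sign −
step 2: pivot 2/3 → sign +
signature = (2, 1, 0)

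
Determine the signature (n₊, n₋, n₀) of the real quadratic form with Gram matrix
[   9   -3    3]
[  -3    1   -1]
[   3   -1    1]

Answer: (1, 0, 2)

Derivation:
step 0: pivot 9 → sign +
step 1: row/col 1 already zero → sign 0
step 2: row/col 2 already zero → sign 0
signature = (1, 0, 2)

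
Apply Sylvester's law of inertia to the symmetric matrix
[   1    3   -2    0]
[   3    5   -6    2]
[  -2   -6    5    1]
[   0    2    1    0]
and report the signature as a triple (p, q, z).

step 0: pivot 1 → sign +
step 1: pivot -4 → sign −
step 2: pivot 1 → sign +
step 3: row/col 3 already zero → sign 0
signature = (2, 1, 1)

Answer: (2, 1, 1)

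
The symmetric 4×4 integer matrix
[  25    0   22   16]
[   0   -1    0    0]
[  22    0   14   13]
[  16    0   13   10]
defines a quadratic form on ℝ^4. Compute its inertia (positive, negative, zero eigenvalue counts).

Answer: (1, 3, 0)

Derivation:
step 0: pivot 25 → sign +
step 1: pivot -1 → sign −
step 2: pivot -134/25 → sign −
step 3: pivot -3/134 → sign −
signature = (1, 3, 0)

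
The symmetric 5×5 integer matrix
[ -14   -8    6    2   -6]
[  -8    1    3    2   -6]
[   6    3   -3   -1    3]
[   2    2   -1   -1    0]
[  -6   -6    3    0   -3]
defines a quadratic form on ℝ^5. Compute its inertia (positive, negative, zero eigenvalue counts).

step 0: pivot -14 → sign −
step 1: pivot 39/7 → sign +
step 2: pivot -6/13 → sign −
step 3: pivot -5/6 → sign −
step 4: pivot -6/5 → sign −
signature = (1, 4, 0)

Answer: (1, 4, 0)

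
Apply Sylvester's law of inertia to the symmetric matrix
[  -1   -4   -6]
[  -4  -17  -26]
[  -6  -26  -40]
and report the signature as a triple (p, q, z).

Answer: (0, 2, 1)

Derivation:
step 0: pivot -1 → sign −
step 1: pivot -1 → sign −
step 2: row/col 2 already zero → sign 0
signature = (0, 2, 1)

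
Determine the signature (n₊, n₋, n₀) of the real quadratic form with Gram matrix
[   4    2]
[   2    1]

step 0: pivot 4 → sign +
step 1: row/col 1 already zero → sign 0
signature = (1, 0, 1)

Answer: (1, 0, 1)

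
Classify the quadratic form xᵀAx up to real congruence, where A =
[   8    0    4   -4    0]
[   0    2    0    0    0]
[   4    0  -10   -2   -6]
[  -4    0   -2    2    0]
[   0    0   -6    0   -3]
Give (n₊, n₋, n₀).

Answer: (2, 1, 2)

Derivation:
step 0: pivot 8 → sign +
step 1: pivot 2 → sign +
step 2: pivot -12 → sign −
step 3: row/col 3 already zero → sign 0
step 4: row/col 4 already zero → sign 0
signature = (2, 1, 2)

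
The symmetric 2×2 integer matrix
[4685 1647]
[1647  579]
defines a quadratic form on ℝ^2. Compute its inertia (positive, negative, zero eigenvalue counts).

step 0: pivot 4685 → sign +
step 1: pivot 6/4685 → sign +
signature = (2, 0, 0)

Answer: (2, 0, 0)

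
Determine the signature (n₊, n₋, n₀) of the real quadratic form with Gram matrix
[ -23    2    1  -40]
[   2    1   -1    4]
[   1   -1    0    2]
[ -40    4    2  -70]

Answer: (1, 2, 1)

Derivation:
step 0: pivot -23 → sign −
step 1: pivot 27/23 → sign +
step 2: pivot -2/3 → sign −
step 3: row/col 3 already zero → sign 0
signature = (1, 2, 1)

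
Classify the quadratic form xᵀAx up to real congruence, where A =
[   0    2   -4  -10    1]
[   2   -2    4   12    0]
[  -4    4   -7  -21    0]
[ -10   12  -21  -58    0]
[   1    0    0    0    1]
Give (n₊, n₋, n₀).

step 0: pivot -2 → sign −
step 1: pivot 2 → sign +
step 2: pivot 1 → sign +
step 3: pivot 3 → sign +
step 4: pivot 1/6 → sign +
signature = (4, 1, 0)

Answer: (4, 1, 0)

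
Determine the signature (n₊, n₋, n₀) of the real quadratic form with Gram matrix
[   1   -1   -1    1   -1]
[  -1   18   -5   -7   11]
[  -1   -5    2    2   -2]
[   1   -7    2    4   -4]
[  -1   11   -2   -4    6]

Answer: (3, 2, 0)

Derivation:
step 0: pivot 1 → sign +
step 1: pivot 17 → sign +
step 2: pivot -19/17 → sign −
step 3: pivot 30/19 → sign +
step 4: pivot -6/5 → sign −
signature = (3, 2, 0)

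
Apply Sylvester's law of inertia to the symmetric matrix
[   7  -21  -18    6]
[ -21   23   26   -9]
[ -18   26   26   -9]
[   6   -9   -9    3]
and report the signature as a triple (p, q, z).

Answer: (1, 3, 0)

Derivation:
step 0: pivot 7 → sign +
step 1: pivot -40 → sign −
step 2: pivot -24/35 → sign −
step 3: pivot -3/32 → sign −
signature = (1, 3, 0)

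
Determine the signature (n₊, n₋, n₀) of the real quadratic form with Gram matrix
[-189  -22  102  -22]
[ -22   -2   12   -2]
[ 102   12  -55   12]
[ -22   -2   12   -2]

Answer: (2, 1, 1)

Derivation:
step 0: pivot -189 → sign −
step 1: pivot 106/189 → sign +
step 2: pivot 1/53 → sign +
step 3: row/col 3 already zero → sign 0
signature = (2, 1, 1)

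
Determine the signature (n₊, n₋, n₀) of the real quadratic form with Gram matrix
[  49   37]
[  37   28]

step 0: pivot 49 → sign +
step 1: pivot 3/49 → sign +
signature = (2, 0, 0)

Answer: (2, 0, 0)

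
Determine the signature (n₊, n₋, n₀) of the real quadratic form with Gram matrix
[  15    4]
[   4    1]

step 0: pivot 15 → sign +
step 1: pivot -1/15 → sign −
signature = (1, 1, 0)

Answer: (1, 1, 0)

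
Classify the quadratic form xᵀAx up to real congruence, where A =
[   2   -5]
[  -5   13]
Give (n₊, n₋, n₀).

step 0: pivot 2 → sign +
step 1: pivot 1/2 → sign +
signature = (2, 0, 0)

Answer: (2, 0, 0)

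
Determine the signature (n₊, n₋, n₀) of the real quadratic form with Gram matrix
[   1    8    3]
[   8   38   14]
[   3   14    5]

Answer: (1, 2, 0)

Derivation:
step 0: pivot 1 → sign +
step 1: pivot -26 → sign −
step 2: pivot -2/13 → sign −
signature = (1, 2, 0)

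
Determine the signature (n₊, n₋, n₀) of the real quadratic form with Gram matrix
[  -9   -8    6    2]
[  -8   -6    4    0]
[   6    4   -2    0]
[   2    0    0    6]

Answer: (3, 1, 0)

Derivation:
step 0: pivot -9 → sign −
step 1: pivot 10/9 → sign +
step 2: pivot 2/5 → sign +
step 3: pivot 2 → sign +
signature = (3, 1, 0)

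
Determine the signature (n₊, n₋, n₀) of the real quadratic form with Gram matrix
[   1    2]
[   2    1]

Answer: (1, 1, 0)

Derivation:
step 0: pivot 1 → sign +
step 1: pivot -3 → sign −
signature = (1, 1, 0)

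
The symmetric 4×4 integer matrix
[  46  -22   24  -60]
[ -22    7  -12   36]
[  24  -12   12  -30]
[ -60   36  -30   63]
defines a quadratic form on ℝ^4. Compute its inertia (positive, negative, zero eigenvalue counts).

step 0: pivot 46 → sign +
step 1: pivot -81/23 → sign −
step 2: pivot -4/9 → sign −
step 3: row/col 3 already zero → sign 0
signature = (1, 2, 1)

Answer: (1, 2, 1)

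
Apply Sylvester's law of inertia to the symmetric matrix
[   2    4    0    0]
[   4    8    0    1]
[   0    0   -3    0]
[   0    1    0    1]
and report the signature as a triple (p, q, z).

Answer: (2, 2, 0)

Derivation:
step 0: pivot 2 → sign +
step 1: pivot -3 → sign −
step 2: pivot 1 → sign +
step 3: pivot -1 → sign −
signature = (2, 2, 0)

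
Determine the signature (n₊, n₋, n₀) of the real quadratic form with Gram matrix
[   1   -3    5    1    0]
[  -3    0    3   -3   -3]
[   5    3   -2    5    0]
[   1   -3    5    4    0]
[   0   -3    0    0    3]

Answer: (3, 1, 1)

Derivation:
step 0: pivot 1 → sign +
step 1: pivot -9 → sign −
step 2: pivot 9 → sign +
step 3: pivot 3 → sign +
step 4: row/col 4 already zero → sign 0
signature = (3, 1, 1)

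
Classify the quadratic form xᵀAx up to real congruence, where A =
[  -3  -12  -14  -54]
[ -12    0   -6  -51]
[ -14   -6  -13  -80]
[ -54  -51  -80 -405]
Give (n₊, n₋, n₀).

Answer: (2, 2, 0)

Derivation:
step 0: pivot -3 → sign −
step 1: pivot 48 → sign +
step 2: pivot 1/4 → sign +
step 3: pivot -1/4 → sign −
signature = (2, 2, 0)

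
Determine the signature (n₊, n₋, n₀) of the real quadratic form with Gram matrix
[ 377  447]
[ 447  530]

Answer: (2, 0, 0)

Derivation:
step 0: pivot 377 → sign +
step 1: pivot 1/377 → sign +
signature = (2, 0, 0)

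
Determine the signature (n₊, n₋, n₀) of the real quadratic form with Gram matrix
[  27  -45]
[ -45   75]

step 0: pivot 27 → sign +
step 1: row/col 1 already zero → sign 0
signature = (1, 0, 1)

Answer: (1, 0, 1)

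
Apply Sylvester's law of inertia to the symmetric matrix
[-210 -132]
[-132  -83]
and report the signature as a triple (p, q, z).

Answer: (0, 2, 0)

Derivation:
step 0: pivot -210 → sign −
step 1: pivot -1/35 → sign −
signature = (0, 2, 0)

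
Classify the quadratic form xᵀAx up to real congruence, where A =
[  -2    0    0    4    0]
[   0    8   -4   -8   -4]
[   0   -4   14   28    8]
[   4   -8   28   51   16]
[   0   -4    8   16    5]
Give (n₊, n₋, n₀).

Answer: (3, 1, 1)

Derivation:
step 0: pivot -2 → sign −
step 1: pivot 8 → sign +
step 2: pivot 12 → sign +
step 3: pivot 3 → sign +
step 4: row/col 4 already zero → sign 0
signature = (3, 1, 1)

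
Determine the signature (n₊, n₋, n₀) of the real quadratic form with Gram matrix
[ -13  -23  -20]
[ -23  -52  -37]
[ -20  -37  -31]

Answer: (0, 2, 1)

Derivation:
step 0: pivot -13 → sign −
step 1: pivot -147/13 → sign −
step 2: row/col 2 already zero → sign 0
signature = (0, 2, 1)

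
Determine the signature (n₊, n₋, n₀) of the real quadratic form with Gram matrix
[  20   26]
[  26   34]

Answer: (2, 0, 0)

Derivation:
step 0: pivot 20 → sign +
step 1: pivot 1/5 → sign +
signature = (2, 0, 0)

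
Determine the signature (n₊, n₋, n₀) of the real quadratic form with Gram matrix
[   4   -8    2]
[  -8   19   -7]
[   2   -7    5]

step 0: pivot 4 → sign +
step 1: pivot 3 → sign +
step 2: pivot 1 → sign +
signature = (3, 0, 0)

Answer: (3, 0, 0)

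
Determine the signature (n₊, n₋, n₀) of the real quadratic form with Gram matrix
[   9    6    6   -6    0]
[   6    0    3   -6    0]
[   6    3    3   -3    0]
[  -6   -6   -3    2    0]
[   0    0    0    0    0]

step 0: pivot 9 → sign +
step 1: pivot -4 → sign −
step 2: pivot -3/4 → sign −
step 3: pivot 2 → sign +
step 4: row/col 4 already zero → sign 0
signature = (2, 2, 1)

Answer: (2, 2, 1)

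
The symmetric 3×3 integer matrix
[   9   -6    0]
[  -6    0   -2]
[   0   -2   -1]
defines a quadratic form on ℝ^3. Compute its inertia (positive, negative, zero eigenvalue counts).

Answer: (1, 1, 1)

Derivation:
step 0: pivot 9 → sign +
step 1: pivot -4 → sign −
step 2: row/col 2 already zero → sign 0
signature = (1, 1, 1)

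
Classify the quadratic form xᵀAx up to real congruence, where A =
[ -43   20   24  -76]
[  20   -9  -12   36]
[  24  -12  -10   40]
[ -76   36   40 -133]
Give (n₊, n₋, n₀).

Answer: (2, 2, 0)

Derivation:
step 0: pivot -43 → sign −
step 1: pivot 13/43 → sign +
step 2: pivot 14/13 → sign +
step 3: pivot -3/7 → sign −
signature = (2, 2, 0)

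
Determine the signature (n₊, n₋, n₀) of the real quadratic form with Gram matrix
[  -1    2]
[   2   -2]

step 0: pivot -1 → sign −
step 1: pivot 2 → sign +
signature = (1, 1, 0)

Answer: (1, 1, 0)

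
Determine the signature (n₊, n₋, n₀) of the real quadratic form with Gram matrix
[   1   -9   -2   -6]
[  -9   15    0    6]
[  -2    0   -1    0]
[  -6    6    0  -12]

step 0: pivot 1 → sign +
step 1: pivot -66 → sign −
step 2: pivot -1/11 → sign −
step 3: row/col 3 already zero → sign 0
signature = (1, 2, 1)

Answer: (1, 2, 1)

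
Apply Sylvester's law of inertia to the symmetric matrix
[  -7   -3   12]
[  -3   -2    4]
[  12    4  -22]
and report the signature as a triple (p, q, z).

step 0: pivot -7 → sign −
step 1: pivot -5/7 → sign −
step 2: pivot 2/5 → sign +
signature = (1, 2, 0)

Answer: (1, 2, 0)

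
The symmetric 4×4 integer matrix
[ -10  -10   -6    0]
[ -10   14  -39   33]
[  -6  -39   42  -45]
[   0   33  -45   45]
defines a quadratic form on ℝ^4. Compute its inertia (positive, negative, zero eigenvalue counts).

Answer: (2, 2, 0)

Derivation:
step 0: pivot -10 → sign −
step 1: pivot 24 → sign +
step 2: pivot 9/40 → sign +
step 3: pivot -1 → sign −
signature = (2, 2, 0)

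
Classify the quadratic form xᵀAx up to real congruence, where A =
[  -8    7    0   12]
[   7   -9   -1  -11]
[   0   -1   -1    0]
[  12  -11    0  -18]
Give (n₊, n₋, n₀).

step 0: pivot -8 → sign −
step 1: pivot -23/8 → sign −
step 2: pivot -15/23 → sign −
step 3: pivot 2/15 → sign +
signature = (1, 3, 0)

Answer: (1, 3, 0)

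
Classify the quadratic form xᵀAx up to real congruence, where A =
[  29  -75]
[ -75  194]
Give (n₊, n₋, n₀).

step 0: pivot 29 → sign +
step 1: pivot 1/29 → sign +
signature = (2, 0, 0)

Answer: (2, 0, 0)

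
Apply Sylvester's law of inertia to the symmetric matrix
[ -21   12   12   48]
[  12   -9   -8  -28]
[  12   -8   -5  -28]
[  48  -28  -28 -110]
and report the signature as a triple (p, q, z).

step 0: pivot -21 → sign −
step 1: pivot -15/7 → sign −
step 2: pivot 37/15 → sign +
step 3: pivot -6/37 → sign −
signature = (1, 3, 0)

Answer: (1, 3, 0)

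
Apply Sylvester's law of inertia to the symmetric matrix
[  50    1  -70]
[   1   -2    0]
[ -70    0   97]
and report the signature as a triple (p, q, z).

Answer: (1, 2, 0)

Derivation:
step 0: pivot 50 → sign +
step 1: pivot -101/50 → sign −
step 2: pivot -3/101 → sign −
signature = (1, 2, 0)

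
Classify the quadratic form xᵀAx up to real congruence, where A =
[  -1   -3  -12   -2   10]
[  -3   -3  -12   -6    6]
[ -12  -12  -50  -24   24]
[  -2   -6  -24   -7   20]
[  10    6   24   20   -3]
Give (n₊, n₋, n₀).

step 0: pivot -1 → sign −
step 1: pivot 6 → sign +
step 2: pivot -2 → sign −
step 3: pivot -3 → sign −
step 4: pivot 1 → sign +
signature = (2, 3, 0)

Answer: (2, 3, 0)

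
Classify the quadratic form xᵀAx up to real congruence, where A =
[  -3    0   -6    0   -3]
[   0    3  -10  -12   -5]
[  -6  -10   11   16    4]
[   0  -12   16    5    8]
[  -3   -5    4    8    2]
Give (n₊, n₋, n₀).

Answer: (3, 2, 0)

Derivation:
step 0: pivot -3 → sign −
step 1: pivot 3 → sign +
step 2: pivot -31/3 → sign −
step 3: pivot 395/31 → sign +
step 4: pivot 6/395 → sign +
signature = (3, 2, 0)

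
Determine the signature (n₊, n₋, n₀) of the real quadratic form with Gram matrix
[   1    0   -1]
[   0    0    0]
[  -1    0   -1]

Answer: (1, 1, 1)

Derivation:
step 0: pivot 1 → sign +
step 1: pivot -2 → sign −
step 2: row/col 2 already zero → sign 0
signature = (1, 1, 1)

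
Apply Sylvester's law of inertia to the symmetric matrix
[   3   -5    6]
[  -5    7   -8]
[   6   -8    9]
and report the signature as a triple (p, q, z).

step 0: pivot 3 → sign +
step 1: pivot -4/3 → sign −
step 2: row/col 2 already zero → sign 0
signature = (1, 1, 1)

Answer: (1, 1, 1)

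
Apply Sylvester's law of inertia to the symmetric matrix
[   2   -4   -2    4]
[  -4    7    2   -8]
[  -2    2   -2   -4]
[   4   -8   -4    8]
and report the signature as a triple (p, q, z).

Answer: (1, 1, 2)

Derivation:
step 0: pivot 2 → sign +
step 1: pivot -1 → sign −
step 2: row/col 2 already zero → sign 0
step 3: row/col 3 already zero → sign 0
signature = (1, 1, 2)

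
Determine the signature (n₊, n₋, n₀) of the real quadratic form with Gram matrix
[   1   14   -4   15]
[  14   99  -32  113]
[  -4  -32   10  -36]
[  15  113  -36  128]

Answer: (1, 2, 1)

Derivation:
step 0: pivot 1 → sign +
step 1: pivot -97 → sign −
step 2: pivot -6/97 → sign −
step 3: row/col 3 already zero → sign 0
signature = (1, 2, 1)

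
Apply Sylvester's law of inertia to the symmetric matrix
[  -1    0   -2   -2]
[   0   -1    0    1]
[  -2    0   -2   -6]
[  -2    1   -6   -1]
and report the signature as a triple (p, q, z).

Answer: (2, 2, 0)

Derivation:
step 0: pivot -1 → sign −
step 1: pivot -1 → sign −
step 2: pivot 2 → sign +
step 3: pivot 2 → sign +
signature = (2, 2, 0)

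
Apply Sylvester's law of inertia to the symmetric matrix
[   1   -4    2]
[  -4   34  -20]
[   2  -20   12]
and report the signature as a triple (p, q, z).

Answer: (2, 0, 1)

Derivation:
step 0: pivot 1 → sign +
step 1: pivot 18 → sign +
step 2: row/col 2 already zero → sign 0
signature = (2, 0, 1)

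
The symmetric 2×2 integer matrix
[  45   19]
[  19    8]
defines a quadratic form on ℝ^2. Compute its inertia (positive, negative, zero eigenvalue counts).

Answer: (1, 1, 0)

Derivation:
step 0: pivot 45 → sign +
step 1: pivot -1/45 → sign −
signature = (1, 1, 0)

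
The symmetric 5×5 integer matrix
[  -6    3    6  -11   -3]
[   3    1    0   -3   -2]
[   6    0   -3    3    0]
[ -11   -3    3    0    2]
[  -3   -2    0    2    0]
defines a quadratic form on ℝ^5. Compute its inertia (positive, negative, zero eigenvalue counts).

Answer: (1, 4, 0)

Derivation:
step 0: pivot -6 → sign −
step 1: pivot 5/2 → sign +
step 2: pivot -3/5 → sign −
step 3: pivot -2/3 → sign −
step 4: pivot -1 → sign −
signature = (1, 4, 0)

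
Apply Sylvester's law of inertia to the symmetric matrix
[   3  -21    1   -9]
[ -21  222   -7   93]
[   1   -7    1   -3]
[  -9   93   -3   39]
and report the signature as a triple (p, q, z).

step 0: pivot 3 → sign +
step 1: pivot 75 → sign +
step 2: pivot 2/3 → sign +
step 3: row/col 3 already zero → sign 0
signature = (3, 0, 1)

Answer: (3, 0, 1)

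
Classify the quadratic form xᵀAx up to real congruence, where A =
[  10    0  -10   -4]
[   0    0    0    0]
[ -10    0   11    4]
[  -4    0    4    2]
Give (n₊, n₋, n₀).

step 0: pivot 10 → sign +
step 1: pivot 1 → sign +
step 2: pivot 2/5 → sign +
step 3: row/col 3 already zero → sign 0
signature = (3, 0, 1)

Answer: (3, 0, 1)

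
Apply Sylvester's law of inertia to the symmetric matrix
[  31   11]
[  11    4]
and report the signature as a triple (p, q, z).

Answer: (2, 0, 0)

Derivation:
step 0: pivot 31 → sign +
step 1: pivot 3/31 → sign +
signature = (2, 0, 0)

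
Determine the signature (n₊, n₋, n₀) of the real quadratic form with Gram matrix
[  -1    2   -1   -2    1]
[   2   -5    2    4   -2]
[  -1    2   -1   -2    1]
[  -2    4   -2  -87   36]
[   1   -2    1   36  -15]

step 0: pivot -1 → sign −
step 1: pivot -1 → sign −
step 2: pivot -83 → sign −
step 3: pivot -6/83 → sign −
step 4: row/col 4 already zero → sign 0
signature = (0, 4, 1)

Answer: (0, 4, 1)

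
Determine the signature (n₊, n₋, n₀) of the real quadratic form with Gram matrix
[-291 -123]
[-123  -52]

step 0: pivot -291 → sign −
step 1: pivot -1/97 → sign −
signature = (0, 2, 0)

Answer: (0, 2, 0)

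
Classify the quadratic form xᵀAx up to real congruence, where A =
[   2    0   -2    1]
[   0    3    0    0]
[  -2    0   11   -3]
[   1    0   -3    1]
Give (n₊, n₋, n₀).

step 0: pivot 2 → sign +
step 1: pivot 3 → sign +
step 2: pivot 9 → sign +
step 3: pivot 1/18 → sign +
signature = (4, 0, 0)

Answer: (4, 0, 0)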